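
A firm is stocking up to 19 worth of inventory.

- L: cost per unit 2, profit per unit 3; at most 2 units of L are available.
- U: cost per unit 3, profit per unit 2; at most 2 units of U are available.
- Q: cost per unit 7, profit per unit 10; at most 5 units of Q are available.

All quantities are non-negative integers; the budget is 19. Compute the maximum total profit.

26

L has the best ratio (3/2); taking only L gives at most 2×3 = 6 (stopped by the supply cap of 2).
Mixing does better — 2×L and 2×Q: cost 18 ≤ 19, profit 2·3 + 2·10 = 26.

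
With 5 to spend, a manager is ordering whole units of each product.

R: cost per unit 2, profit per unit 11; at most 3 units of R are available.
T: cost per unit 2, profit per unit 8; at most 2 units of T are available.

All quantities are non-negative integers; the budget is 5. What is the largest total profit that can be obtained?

2×R: cost 4 ≤ 5, profit 2·11 = 22.
1×R and 1×T: cost 4 ≤ 5, profit 1·11 + 1·8 = 19.
Best is 22.

22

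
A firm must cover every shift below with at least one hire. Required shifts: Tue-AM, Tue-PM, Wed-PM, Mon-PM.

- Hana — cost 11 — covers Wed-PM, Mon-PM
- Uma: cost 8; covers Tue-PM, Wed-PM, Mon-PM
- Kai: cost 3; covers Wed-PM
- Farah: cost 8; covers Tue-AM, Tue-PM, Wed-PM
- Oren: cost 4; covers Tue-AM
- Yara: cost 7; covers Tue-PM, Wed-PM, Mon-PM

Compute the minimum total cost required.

Choose Oren and Yara: together they cover Tue-AM, Tue-PM, Wed-PM, Mon-PM — every shift.
Total cost: 4 + 7 = 11.
No cover costs less than 11.

11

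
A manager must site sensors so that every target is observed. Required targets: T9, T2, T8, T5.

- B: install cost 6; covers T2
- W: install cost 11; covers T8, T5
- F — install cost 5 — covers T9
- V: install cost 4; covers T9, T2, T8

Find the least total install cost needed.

15

This is an integer covering problem.
Choose W and V: together they cover T9, T2, T8, T5 — every target.
Total install cost: 11 + 4 = 15.
No cover costs less than 15.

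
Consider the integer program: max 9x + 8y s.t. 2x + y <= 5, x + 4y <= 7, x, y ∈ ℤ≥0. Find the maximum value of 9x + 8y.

Relaxing integrality, the LP optimum is 27.00 at (x,y) = (1.86, 1.29), which is not an integer point.
(x,y)=(2,1): 2·2+1·1=5≤5, 1·2+4·1=6≤7, objective 26.
(x,y)=(2,0): 2·2+1·0=4≤5, 1·2+4·0=2≤7, objective 18.
(x,y)=(1,1): 2·1+1·1=3≤5, 1·1+4·1=5≤7, objective 17.
No feasible integer point exceeds 26.

26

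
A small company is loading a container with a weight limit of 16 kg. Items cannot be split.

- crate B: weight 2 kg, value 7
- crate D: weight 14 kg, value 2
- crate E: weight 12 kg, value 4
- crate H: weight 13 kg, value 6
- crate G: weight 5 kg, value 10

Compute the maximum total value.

17

Take crate B and crate G: weight 2 + 5 = 7 ≤ 16, value 7 + 10 = 17.
No other feasible combination does better.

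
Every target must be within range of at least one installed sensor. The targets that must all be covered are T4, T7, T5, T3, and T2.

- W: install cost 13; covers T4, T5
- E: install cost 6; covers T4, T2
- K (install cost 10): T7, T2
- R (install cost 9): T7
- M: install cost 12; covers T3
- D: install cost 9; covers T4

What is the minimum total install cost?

The greedy cost-per-new-target heuristic would pick E, R, M, and W for 40, but a cheaper cover exists.
Choose W, K, and M: together they cover T4, T7, T5, T3, T2 — every target.
Total install cost: 13 + 10 + 12 = 35.
No cover costs less than 35.

35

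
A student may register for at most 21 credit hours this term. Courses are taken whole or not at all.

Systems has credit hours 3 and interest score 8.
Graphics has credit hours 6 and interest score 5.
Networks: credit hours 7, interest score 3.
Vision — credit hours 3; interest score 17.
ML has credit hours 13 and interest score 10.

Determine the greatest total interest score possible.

Systems + Vision + ML: credit hours 3 + 3 + 13 = 19 ≤ 21, interest score 8 + 17 + 10 = 35.
Systems + Graphics + Vision: credit hours 3 + 6 + 3 = 12 ≤ 21, interest score 8 + 5 + 17 = 30.
Systems + Graphics + Networks + Vision: credit hours 3 + 6 + 7 + 3 = 19 ≤ 21, interest score 8 + 5 + 3 + 17 = 33.
Best is Systems, Vision, and ML with total interest score 35.

35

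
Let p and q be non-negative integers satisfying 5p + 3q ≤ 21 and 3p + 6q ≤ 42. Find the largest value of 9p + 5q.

(p,q)=(3,2) is feasible, giving 37.
(p,q)=(4,0) is feasible, giving 36.
(p,q)=(2,3) is feasible, giving 33.
(p,q)=(3,1) is feasible, giving 32.
No feasible integer point exceeds 37.

37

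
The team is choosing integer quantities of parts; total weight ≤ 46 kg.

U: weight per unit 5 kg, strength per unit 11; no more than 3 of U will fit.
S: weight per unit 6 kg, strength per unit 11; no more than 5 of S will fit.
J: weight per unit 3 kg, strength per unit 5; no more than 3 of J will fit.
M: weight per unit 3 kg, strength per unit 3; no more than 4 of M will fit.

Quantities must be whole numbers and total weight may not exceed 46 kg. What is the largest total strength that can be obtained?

88

This is a bounded integer knapsack.
U has the best ratio (11/5); taking only U gives at most 3×11 = 33 (stopped by the supply cap of 3).
Mixing does better — 3×U and 5×S: weight 45 ≤ 46, strength 3·11 + 5·11 = 88.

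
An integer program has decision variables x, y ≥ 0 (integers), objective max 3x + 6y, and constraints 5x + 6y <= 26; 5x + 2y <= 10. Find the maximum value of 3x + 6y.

Relaxing integrality, the LP optimum is 26.00 at (x,y) = (0, 4.33), which is not an integer point.
(x,y)=(0,4): 5·0+6·4=24≤26, 5·0+2·4=8≤10, objective 24.
(x,y)=(0,3): 5·0+6·3=18≤26, 5·0+2·3=6≤10, objective 18.
No feasible integer point exceeds 24.

24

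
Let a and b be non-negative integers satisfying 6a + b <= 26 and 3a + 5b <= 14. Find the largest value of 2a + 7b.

Relaxing integrality, the LP optimum is 19.60 at (a,b) = (0, 2.8), which is not an integer point.
(a,b)=(1,2): 6·1+1·2=8≤26, 3·1+5·2=13≤14, objective 16.
(a,b)=(0,2): 6·0+1·2=2≤26, 3·0+5·2=10≤14, objective 14.
(a,b)=(2,1): 6·2+1·1=13≤26, 3·2+5·1=11≤14, objective 11.
(a,b)=(1,1): 6·1+1·1=7≤26, 3·1+5·1=8≤14, objective 9.
No feasible integer point exceeds 16.

16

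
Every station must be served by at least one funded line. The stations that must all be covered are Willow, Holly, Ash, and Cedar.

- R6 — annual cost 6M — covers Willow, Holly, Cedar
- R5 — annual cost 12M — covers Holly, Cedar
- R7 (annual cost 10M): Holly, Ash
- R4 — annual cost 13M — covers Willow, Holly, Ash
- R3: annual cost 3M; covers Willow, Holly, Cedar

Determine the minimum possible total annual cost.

Choose R7 and R3: together they cover Willow, Holly, Ash, Cedar — every station.
Total annual cost: 10 + 3 = 13.
No cover costs less than 13.

13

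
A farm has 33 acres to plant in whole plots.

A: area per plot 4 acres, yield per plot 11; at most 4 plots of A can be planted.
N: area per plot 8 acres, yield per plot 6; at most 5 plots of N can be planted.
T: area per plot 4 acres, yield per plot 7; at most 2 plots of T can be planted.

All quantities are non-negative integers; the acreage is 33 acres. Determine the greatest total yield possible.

64

A has the best ratio (11/4); taking only A gives at most 4×11 = 44 (stopped by the supply cap of 4).
Mixing does better — 4×A, 1×N, and 2×T: area 32 ≤ 33, yield 4·11 + 1·6 + 2·7 = 64.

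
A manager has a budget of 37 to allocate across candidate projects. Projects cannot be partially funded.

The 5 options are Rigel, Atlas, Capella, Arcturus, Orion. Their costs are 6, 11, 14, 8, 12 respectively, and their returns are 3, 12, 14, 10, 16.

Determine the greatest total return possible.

Treat it as a binary knapsack problem.
Allowing fractional choices, the relaxed optimum would be about 44.0, but projects are indivisible.
Atlas + Capella + Orion: cost 11 + 14 + 12 = 37 ≤ 37, return 12 + 14 + 16 = 42.
Rigel + Atlas + Arcturus + Orion: cost 6 + 11 + 8 + 12 = 37 ≤ 37, return 3 + 12 + 10 + 16 = 41.
Capella + Arcturus + Orion: cost 14 + 8 + 12 = 34 ≤ 37, return 14 + 10 + 16 = 40.
Best is Atlas, Capella, and Orion with total return 42.

42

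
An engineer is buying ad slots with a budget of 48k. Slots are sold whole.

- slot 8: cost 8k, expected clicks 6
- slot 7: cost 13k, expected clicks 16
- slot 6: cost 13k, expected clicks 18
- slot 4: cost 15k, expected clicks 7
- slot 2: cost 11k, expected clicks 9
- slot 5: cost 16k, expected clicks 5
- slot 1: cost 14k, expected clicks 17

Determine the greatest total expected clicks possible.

slot 8 + slot 7 + slot 6 + slot 1: cost 8 + 13 + 13 + 14 = 48 ≤ 48, expected clicks 6 + 16 + 18 + 17 = 57.
slot 8 + slot 6 + slot 2 + slot 1: cost 8 + 13 + 11 + 14 = 46 ≤ 48, expected clicks 6 + 18 + 9 + 17 = 50.
slot 7 + slot 6 + slot 1: cost 13 + 13 + 14 = 40 ≤ 48, expected clicks 16 + 18 + 17 = 51.
Best is slot 8, slot 7, slot 6, and slot 1 with total expected clicks 57.

57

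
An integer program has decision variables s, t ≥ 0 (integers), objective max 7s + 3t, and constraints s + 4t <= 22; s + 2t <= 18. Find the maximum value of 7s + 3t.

126

(s,t)=(18,0): 1·18+4·0=18≤22, 1·18+2·0=18≤18, objective 126.
(s,t)=(17,0): 1·17+4·0=17≤22, 1·17+2·0=17≤18, objective 119.
No feasible integer point exceeds 126.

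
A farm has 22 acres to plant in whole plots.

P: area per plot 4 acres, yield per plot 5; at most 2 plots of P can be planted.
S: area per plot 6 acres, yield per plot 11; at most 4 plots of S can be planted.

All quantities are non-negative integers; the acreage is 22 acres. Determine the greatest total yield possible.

38

This is a bounded integer knapsack.
3×S: area 18 ≤ 22, yield 3·11 = 33.
1×P and 3×S: area 22 ≤ 22, yield 1·5 + 3·11 = 38.
Best is 38.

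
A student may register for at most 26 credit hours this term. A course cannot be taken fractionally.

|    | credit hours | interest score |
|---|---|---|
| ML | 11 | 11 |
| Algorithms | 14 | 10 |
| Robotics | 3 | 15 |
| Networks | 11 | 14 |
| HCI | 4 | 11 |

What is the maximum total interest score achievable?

Allowing fractional choices, the relaxed optimum would be about 48.0, but courses are indivisible.
ML + Robotics + HCI: credit hours 11 + 3 + 4 = 18 ≤ 26, interest score 11 + 15 + 11 = 37.
Robotics + Networks + HCI: credit hours 3 + 11 + 4 = 18 ≤ 26, interest score 15 + 14 + 11 = 40.
ML + Robotics + Networks: credit hours 11 + 3 + 11 = 25 ≤ 26, interest score 11 + 15 + 14 = 40.
The maximum interest score is 40; one optimal choice is Robotics, Networks, and HCI.

40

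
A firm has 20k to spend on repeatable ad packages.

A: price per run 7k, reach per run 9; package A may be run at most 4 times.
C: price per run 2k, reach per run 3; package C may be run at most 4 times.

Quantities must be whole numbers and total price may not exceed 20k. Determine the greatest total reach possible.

27

Take 2×A and 3×C: price 20 ≤ 20, reach 2·9 + 3·3 = 27.
No other integer combination yields more.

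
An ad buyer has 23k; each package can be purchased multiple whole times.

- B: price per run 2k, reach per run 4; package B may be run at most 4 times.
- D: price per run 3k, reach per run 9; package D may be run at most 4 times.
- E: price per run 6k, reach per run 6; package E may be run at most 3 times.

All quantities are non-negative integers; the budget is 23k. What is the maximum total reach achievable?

52

D has the best ratio (9/3); taking only D gives at most 4×9 = 36 (stopped by the supply cap of 4).
Mixing does better — 4×B and 4×D: price 20 ≤ 23, reach 4·4 + 4·9 = 52.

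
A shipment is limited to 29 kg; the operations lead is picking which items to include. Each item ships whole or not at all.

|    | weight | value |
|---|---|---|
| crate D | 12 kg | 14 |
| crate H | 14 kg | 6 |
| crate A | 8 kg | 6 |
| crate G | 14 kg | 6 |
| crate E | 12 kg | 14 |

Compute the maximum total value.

28

Take crate D and crate E: weight 12 + 12 = 24 ≤ 29, value 14 + 14 = 28.
No other feasible combination does better.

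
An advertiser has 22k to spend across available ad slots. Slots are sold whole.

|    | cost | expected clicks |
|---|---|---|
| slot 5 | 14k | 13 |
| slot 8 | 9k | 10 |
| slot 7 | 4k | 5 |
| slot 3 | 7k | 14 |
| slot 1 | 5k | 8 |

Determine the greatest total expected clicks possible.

Allowing fractional choices, the relaxed optimum would be about 33.7, but ad slots are indivisible.
slot 7 + slot 3 + slot 1: cost 4 + 7 + 5 = 16 ≤ 22, expected clicks 5 + 14 + 8 = 27.
slot 8 + slot 3 + slot 1: cost 9 + 7 + 5 = 21 ≤ 22, expected clicks 10 + 14 + 8 = 32.
slot 8 + slot 7 + slot 3: cost 9 + 4 + 7 = 20 ≤ 22, expected clicks 10 + 5 + 14 = 29.
Best is slot 8, slot 3, and slot 1 with total expected clicks 32.

32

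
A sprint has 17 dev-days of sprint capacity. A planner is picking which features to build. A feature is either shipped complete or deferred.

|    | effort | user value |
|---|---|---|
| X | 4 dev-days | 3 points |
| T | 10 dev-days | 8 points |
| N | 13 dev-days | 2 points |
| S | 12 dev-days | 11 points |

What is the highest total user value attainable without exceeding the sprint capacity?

14

This is a 0-1 knapsack instance.
Allowing fractional choices, the relaxed optimum would be about 15.0, but features are indivisible.
S: effort 12 ≤ 17, user value 11.
X + S: effort 4 + 12 = 16 ≤ 17, user value 3 + 11 = 14.
Best is X and S with total user value 14.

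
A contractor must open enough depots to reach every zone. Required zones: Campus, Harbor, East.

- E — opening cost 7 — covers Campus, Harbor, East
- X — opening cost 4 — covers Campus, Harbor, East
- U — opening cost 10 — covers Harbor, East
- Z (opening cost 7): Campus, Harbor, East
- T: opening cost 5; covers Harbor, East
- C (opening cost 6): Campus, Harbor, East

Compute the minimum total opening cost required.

4

This is a weighted set-cover instance.
X alone covers Campus, Harbor, East — every zone.
Total opening cost: 4.
No cover costs less than 4.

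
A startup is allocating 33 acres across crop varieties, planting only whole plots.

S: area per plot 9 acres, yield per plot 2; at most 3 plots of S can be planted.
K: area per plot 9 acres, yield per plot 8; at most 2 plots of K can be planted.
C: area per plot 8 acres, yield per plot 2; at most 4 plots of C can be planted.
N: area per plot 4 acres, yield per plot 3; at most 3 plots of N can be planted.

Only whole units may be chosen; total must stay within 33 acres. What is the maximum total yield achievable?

25

This is a bounded integer knapsack.
2×K and 3×N: area 30 ≤ 33, yield 2·8 + 3·3 = 25.
2×K and 2×N: area 26 ≤ 33, yield 2·8 + 2·3 = 22.
Best is 25.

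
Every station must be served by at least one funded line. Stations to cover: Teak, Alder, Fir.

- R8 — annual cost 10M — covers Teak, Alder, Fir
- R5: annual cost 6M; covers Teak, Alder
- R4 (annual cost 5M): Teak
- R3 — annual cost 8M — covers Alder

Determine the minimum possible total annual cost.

The greedy cost-per-new-station heuristic would pick R5 and R8 for 16, but a cheaper cover exists.
R8 alone covers Teak, Alder, Fir — every station.
Total annual cost: 10.
No cover costs less than 10.

10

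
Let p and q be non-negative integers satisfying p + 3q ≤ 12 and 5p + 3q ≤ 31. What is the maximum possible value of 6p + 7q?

The continuous relaxation peaks at (4.75, 2.42) with value 45.42; rounding to a feasible lattice point costs some objective.
(p,q)=(5,2) is feasible, giving 44.
(p,q)=(3,3) is feasible, giving 39.
(p,q)=(4,2) is feasible, giving 38.
The best lattice point is (5,2), giving 44.

44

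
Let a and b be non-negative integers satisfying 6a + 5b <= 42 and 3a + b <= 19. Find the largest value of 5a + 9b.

72

Relaxing integrality, the LP optimum is 75.60 at (a,b) = (0, 8.4), which is not an integer point.
(a,b)=(0,8): 6·0+5·8=40≤42, 3·0+1·8=8≤19, objective 72.
(a,b)=(1,7): 6·1+5·7=41≤42, 3·1+1·7=10≤19, objective 68.
(a,b)=(0,7): 6·0+5·7=35≤42, 3·0+1·7=7≤19, objective 63.
No feasible integer point exceeds 72.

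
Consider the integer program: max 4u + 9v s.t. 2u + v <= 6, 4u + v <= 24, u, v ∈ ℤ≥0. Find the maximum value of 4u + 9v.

(u,v)=(0,6): 2·0+1·6=6≤6, 4·0+1·6=6≤24, objective 54.
(u,v)=(0,5): 2·0+1·5=5≤6, 4·0+1·5=5≤24, objective 45.
Maximum is 54 at (u,v)=(0,6).

54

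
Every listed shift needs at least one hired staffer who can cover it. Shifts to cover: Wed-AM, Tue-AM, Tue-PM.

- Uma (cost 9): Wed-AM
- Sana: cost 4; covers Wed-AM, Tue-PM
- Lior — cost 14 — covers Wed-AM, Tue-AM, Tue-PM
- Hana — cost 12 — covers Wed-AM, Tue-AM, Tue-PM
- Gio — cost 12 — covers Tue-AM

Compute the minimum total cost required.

12

This is a weighted set-cover instance.
The greedy cost-per-new-shift heuristic would pick Sana and Hana for 16, but a cheaper cover exists.
Hana alone covers Wed-AM, Tue-AM, Tue-PM — every shift.
Total cost: 12.
No cover costs less than 12.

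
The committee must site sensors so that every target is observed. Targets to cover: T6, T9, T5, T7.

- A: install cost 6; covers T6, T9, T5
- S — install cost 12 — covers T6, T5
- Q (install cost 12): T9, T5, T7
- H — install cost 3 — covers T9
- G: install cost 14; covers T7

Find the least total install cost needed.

18

Choose A and Q: together they cover T6, T9, T5, T7 — every target.
Total install cost: 6 + 12 = 18.
No cover costs less than 18.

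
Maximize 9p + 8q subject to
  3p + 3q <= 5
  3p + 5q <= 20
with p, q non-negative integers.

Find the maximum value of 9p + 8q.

(p,q)=(1,0): 3·1+3·0=3≤5, 3·1+5·0=3≤20, objective 9.
(p,q)=(0,1): 3·0+3·1=3≤5, 3·0+5·1=5≤20, objective 8.
No feasible integer point exceeds 9.

9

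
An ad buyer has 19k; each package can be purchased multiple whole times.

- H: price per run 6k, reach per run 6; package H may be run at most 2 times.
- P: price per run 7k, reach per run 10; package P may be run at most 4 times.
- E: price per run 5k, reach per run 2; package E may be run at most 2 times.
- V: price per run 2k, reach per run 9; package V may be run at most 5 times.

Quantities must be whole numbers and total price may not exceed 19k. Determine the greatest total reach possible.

This is a bounded integer knapsack.
V has the best ratio (9/2); taking only V gives at most 5×9 = 45 (stopped by the supply cap of 5).
Mixing does better — 1×P and 5×V: price 17 ≤ 19, reach 1·10 + 5·9 = 55.

55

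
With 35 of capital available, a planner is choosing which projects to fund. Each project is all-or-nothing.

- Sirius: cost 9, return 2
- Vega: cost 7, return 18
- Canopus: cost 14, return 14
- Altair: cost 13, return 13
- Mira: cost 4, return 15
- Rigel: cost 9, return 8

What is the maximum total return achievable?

55

Vega + Canopus + Mira + Rigel: cost 7 + 14 + 4 + 9 = 34 ≤ 35, return 18 + 14 + 15 + 8 = 55.
Vega + Altair + Mira + Rigel: cost 7 + 13 + 4 + 9 = 33 ≤ 35, return 18 + 13 + 15 + 8 = 54.
Best is Vega, Canopus, Mira, and Rigel with total return 55.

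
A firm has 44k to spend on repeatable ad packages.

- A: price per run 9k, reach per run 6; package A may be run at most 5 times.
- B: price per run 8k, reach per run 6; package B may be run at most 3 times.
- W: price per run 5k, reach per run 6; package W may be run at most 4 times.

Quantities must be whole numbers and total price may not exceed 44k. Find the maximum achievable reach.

42

This is a bounded integer knapsack.
2×B and 4×W: price 36 ≤ 44, reach 2·6 + 4·6 = 36.
3×B and 4×W: price 44 ≤ 44, reach 3·6 + 4·6 = 42.
Best is 42.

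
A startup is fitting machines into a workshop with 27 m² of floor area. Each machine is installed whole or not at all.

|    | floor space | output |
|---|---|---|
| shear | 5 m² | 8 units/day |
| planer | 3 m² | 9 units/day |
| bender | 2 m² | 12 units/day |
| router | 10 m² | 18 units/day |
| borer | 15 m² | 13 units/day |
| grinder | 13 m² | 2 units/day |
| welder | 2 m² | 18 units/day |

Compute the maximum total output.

65

Treat it as a binary knapsack problem.
Allowing fractional choices, the relaxed optimum would be about 69.3, but machines are indivisible.
planer + bender + router + welder: floor space 3 + 2 + 10 + 2 = 17 ≤ 27, output 9 + 12 + 18 + 18 = 57.
shear + planer + bender + borer + welder: floor space 5 + 3 + 2 + 15 + 2 = 27 ≤ 27, output 8 + 9 + 12 + 13 + 18 = 60.
shear + planer + bender + router + welder: floor space 5 + 3 + 2 + 10 + 2 = 22 ≤ 27, output 8 + 9 + 12 + 18 + 18 = 65.
Best is shear, planer, bender, router, and welder with total output 65.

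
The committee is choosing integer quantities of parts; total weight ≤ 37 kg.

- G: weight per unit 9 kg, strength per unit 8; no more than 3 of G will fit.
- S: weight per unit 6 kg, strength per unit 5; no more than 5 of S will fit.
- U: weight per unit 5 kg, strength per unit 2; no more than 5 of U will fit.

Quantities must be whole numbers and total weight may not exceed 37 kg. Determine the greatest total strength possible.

31

G has the best ratio (8/9); taking only G gives at most 3×8 = 24 (stopped by the supply cap of 3).
Mixing does better — 2×G and 3×S: weight 36 ≤ 37, strength 2·8 + 3·5 = 31.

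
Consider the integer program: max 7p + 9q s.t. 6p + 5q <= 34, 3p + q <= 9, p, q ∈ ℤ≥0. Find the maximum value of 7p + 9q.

(p,q)=(0,6) is feasible, giving 54.
(p,q)=(1,5) is feasible, giving 52.
No feasible integer point exceeds 54.

54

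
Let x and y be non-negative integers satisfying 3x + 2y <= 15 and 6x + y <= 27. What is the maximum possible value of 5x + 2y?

The continuous relaxation peaks at (4.33, 1) with value 23.67; rounding to a feasible lattice point costs some objective.
(x,y)=(4,1): 3·4+2·1=14≤15, 6·4+1·1=25≤27, objective 22.
(x,y)=(4,0): 3·4+2·0=12≤15, 6·4+1·0=24≤27, objective 20.
The best lattice point is (4,1), giving 22.

22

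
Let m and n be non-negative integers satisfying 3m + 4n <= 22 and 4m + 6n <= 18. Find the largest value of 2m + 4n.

12

(m,n)=(0,3): 3·0+4·3=12≤22, 4·0+6·3=18≤18, objective 12.
(m,n)=(1,2): 3·1+4·2=11≤22, 4·1+6·2=16≤18, objective 10.
(m,n)=(0,2): 3·0+4·2=8≤22, 4·0+6·2=12≤18, objective 8.
Maximum is 12 at (m,n)=(0,3).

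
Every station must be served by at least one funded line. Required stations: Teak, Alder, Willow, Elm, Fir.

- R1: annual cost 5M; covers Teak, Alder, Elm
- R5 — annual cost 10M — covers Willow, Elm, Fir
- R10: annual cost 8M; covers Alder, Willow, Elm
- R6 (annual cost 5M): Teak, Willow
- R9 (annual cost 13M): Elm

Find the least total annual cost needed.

15

This is an integer covering problem.
Choose R1 and R5: together they cover Teak, Alder, Willow, Elm, Fir — every station.
Total annual cost: 5 + 10 = 15.
No cover costs less than 15.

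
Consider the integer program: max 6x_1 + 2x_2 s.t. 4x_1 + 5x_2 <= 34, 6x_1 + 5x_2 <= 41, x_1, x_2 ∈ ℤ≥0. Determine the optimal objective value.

Relaxing integrality, the LP optimum is 41.00 at (x_1,x_2) = (6.83, 0), which is not an integer point.
(x_1,x_2)=(6,1): 4·6+5·1=29≤34, 6·6+5·1=41≤41, objective 38.
(x_1,x_2)=(6,0): 4·6+5·0=24≤34, 6·6+5·0=36≤41, objective 36.
(x_1,x_2)=(5,2): 4·5+5·2=30≤34, 6·5+5·2=40≤41, objective 34.
The best lattice point is (6,1), giving 38.

38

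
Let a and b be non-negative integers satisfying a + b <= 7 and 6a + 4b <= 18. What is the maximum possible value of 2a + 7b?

The continuous relaxation peaks at (0, 4.5) with value 31.50; rounding to a feasible lattice point costs some objective.
(a,b)=(0,4): 1·0+1·4=4≤7, 6·0+4·4=16≤18, objective 28.
(a,b)=(1,3): 1·1+1·3=4≤7, 6·1+4·3=18≤18, objective 23.
(a,b)=(0,3): 1·0+1·3=3≤7, 6·0+4·3=12≤18, objective 21.
Maximum is 28 at (a,b)=(0,4).

28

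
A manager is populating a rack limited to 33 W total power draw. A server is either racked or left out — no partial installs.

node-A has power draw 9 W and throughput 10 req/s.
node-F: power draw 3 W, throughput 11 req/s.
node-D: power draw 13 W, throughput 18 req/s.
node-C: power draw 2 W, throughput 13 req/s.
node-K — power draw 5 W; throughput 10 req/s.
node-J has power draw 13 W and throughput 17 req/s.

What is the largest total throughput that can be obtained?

Allowing fractional choices, the relaxed optimum would be about 65.1, but servers are indivisible.
node-F + node-D + node-C + node-J: power draw 3 + 13 + 2 + 13 = 31 ≤ 33, throughput 11 + 18 + 13 + 17 = 59.
node-A + node-F + node-C + node-K + node-J: power draw 9 + 3 + 2 + 5 + 13 = 32 ≤ 33, throughput 10 + 11 + 13 + 10 + 17 = 61.
node-A + node-F + node-D + node-C + node-K: power draw 9 + 3 + 13 + 2 + 5 = 32 ≤ 33, throughput 10 + 11 + 18 + 13 + 10 = 62.
Best is node-A, node-F, node-D, node-C, and node-K with total throughput 62.

62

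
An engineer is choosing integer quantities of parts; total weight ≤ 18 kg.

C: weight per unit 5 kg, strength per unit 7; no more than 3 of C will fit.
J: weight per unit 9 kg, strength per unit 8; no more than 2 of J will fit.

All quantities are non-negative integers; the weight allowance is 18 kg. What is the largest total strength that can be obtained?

21

C has the best ratio (7/5); taking only C gives at most 3×7 = 21 (stopped by the weight limit).
Optimal: 3×C: weight 15 ≤ 18, strength 3·7 = 21.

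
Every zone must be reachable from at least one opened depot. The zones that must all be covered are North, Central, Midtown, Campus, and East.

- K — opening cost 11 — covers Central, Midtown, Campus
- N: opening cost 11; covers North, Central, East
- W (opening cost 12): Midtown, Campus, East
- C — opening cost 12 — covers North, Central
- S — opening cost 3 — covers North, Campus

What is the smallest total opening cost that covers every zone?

The greedy cost-per-new-zone heuristic would pick S, K, and N for 25, but a cheaper cover exists.
Choose K and N: together they cover North, Central, Midtown, Campus, East — every zone.
Total opening cost: 11 + 11 = 22.
No cover costs less than 22.

22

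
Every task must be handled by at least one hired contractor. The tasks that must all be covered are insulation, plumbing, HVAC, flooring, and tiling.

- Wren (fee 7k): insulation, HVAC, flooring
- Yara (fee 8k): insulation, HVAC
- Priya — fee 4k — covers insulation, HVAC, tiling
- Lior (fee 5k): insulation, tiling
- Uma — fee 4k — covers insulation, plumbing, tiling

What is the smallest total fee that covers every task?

11

The greedy cost-per-new-task heuristic would pick Priya, Uma, and Wren for 15, but a cheaper cover exists.
Choose Wren and Uma: together they cover insulation, plumbing, HVAC, flooring, tiling — every task.
Total fee: 7 + 4 = 11.
No cover costs less than 11.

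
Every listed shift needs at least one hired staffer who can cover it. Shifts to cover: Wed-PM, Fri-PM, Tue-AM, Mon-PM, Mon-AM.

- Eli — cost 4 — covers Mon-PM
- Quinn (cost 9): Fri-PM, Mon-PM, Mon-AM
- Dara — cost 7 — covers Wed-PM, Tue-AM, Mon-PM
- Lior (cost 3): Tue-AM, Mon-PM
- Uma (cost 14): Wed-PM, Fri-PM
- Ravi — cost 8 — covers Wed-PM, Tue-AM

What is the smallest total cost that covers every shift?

16

The greedy cost-per-new-shift heuristic would pick Lior, Quinn, and Dara for 19, but a cheaper cover exists.
Choose Quinn and Dara: together they cover Wed-PM, Fri-PM, Tue-AM, Mon-PM, Mon-AM — every shift.
Total cost: 9 + 7 = 16.
No cover costs less than 16.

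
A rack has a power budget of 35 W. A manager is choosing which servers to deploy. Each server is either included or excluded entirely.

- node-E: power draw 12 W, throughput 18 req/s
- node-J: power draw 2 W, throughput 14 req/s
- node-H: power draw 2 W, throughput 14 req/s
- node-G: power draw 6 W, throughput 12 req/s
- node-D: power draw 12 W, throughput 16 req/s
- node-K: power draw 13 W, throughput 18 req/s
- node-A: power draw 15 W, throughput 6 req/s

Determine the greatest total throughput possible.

76

node-E + node-J + node-H + node-G + node-K: power draw 12 + 2 + 2 + 6 + 13 = 35 ≤ 35, throughput 18 + 14 + 14 + 12 + 18 = 76.
node-E + node-J + node-H + node-G + node-D: power draw 12 + 2 + 2 + 6 + 12 = 34 ≤ 35, throughput 18 + 14 + 14 + 12 + 16 = 74.
node-J + node-H + node-G + node-D + node-K: power draw 2 + 2 + 6 + 12 + 13 = 35 ≤ 35, throughput 14 + 14 + 12 + 16 + 18 = 74.
Best is node-E, node-J, node-H, node-G, and node-K with total throughput 76.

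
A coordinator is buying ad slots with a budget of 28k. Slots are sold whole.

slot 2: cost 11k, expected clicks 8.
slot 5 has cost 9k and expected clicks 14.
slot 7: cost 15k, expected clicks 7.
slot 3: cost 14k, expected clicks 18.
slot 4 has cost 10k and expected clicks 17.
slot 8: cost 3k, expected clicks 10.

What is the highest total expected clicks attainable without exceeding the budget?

45

Take slot 3, slot 4, and slot 8: cost 14 + 10 + 3 = 27 ≤ 28, expected clicks 18 + 17 + 10 = 45.
No other feasible combination does better.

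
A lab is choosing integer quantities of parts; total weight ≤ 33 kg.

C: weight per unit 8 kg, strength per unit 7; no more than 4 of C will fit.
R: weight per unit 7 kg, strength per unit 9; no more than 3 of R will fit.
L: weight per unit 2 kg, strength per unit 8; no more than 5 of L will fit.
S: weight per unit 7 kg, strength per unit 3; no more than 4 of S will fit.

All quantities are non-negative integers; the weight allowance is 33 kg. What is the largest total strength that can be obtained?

67

L has the best ratio (8/2); taking only L gives at most 5×8 = 40 (stopped by the supply cap of 5).
Mixing does better — 3×R and 5×L: weight 31 ≤ 33, strength 3·9 + 5·8 = 67.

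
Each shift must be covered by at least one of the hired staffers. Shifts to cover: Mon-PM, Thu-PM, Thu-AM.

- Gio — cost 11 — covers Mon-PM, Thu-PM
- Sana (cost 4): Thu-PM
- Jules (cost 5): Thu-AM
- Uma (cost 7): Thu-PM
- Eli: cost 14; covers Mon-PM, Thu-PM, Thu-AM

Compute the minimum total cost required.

14

The greedy cost-per-new-shift heuristic would pick Sana, Jules, and Gio for 20, but a cheaper cover exists.
Eli alone covers Mon-PM, Thu-PM, Thu-AM — every shift.
Total cost: 14.
No cover costs less than 14.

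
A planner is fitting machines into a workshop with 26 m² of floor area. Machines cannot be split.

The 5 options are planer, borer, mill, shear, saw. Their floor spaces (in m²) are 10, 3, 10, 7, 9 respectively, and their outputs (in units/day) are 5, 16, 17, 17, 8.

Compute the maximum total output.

This is a 0-1 knapsack instance.
Take borer, mill, and shear: floor space 3 + 10 + 7 = 20 ≤ 26, output 16 + 17 + 17 = 50.
No other feasible combination does better.

50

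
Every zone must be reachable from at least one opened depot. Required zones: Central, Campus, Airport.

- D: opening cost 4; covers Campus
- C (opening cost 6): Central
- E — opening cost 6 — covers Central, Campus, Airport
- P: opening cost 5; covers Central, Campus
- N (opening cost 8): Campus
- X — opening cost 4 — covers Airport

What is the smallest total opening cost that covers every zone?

E alone covers Central, Campus, Airport — every zone.
Total opening cost: 6.
No cover costs less than 6.

6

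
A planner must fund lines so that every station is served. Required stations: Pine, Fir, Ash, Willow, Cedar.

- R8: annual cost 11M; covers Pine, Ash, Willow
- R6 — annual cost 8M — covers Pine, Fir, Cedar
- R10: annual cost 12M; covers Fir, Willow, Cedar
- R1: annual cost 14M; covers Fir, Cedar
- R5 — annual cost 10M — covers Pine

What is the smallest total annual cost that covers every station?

19

Choose R8 and R6: together they cover Pine, Fir, Ash, Willow, Cedar — every station.
Total annual cost: 11 + 8 = 19.
No cover costs less than 19.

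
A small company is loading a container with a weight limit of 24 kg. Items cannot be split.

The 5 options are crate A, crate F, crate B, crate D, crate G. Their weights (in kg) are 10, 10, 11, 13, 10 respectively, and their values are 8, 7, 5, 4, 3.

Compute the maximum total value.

15

crate A + crate F: weight 10 + 10 = 20 ≤ 24, value 8 + 7 = 15.
crate A + crate B: weight 10 + 11 = 21 ≤ 24, value 8 + 5 = 13.
crate F + crate B: weight 10 + 11 = 21 ≤ 24, value 7 + 5 = 12.
Best is crate A and crate F with total value 15.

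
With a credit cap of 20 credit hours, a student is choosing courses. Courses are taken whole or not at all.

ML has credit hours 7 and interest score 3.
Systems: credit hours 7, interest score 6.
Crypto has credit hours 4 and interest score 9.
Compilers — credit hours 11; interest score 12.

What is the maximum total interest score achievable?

Take Crypto and Compilers: credit hours 4 + 11 = 15 ≤ 20, interest score 9 + 12 = 21.
No other feasible combination does better.

21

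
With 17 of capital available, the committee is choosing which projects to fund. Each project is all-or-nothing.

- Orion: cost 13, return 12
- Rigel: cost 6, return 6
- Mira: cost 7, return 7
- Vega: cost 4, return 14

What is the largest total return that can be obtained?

27

Treat it as a binary knapsack problem.
Orion + Vega: cost 13 + 4 = 17 ≤ 17, return 12 + 14 = 26.
Rigel + Mira + Vega: cost 6 + 7 + 4 = 17 ≤ 17, return 6 + 7 + 14 = 27.
Best is Rigel, Mira, and Vega with total return 27.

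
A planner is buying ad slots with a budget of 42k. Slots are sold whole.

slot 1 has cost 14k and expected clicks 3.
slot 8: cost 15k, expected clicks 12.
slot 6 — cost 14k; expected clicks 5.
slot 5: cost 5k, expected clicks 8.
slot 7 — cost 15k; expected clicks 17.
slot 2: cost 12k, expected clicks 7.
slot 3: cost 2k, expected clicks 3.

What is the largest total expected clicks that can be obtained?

40

Allowing fractional choices, the relaxed optimum would be about 42.9, but ad slots are indivisible.
slot 8 + slot 5 + slot 7: cost 15 + 5 + 15 = 35 ≤ 42, expected clicks 12 + 8 + 17 = 37.
slot 8 + slot 7 + slot 2: cost 15 + 15 + 12 = 42 ≤ 42, expected clicks 12 + 17 + 7 = 36.
slot 8 + slot 5 + slot 7 + slot 3: cost 15 + 5 + 15 + 2 = 37 ≤ 42, expected clicks 12 + 8 + 17 + 3 = 40.
Best is slot 8, slot 5, slot 7, and slot 3 with total expected clicks 40.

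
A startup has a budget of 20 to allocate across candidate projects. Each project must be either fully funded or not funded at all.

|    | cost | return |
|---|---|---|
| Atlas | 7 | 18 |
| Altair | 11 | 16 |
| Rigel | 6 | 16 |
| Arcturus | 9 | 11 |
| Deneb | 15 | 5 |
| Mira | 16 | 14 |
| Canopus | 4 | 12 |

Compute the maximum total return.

Take Atlas, Rigel, and Canopus: cost 7 + 6 + 4 = 17 ≤ 20, return 18 + 16 + 12 = 46.
No other feasible combination does better.

46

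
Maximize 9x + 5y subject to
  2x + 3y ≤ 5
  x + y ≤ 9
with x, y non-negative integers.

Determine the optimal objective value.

18

(x,y)=(2,0): 2·2+3·0=4≤5, 1·2+1·0=2≤9, objective 18.
(x,y)=(1,1): 2·1+3·1=5≤5, 1·1+1·1=2≤9, objective 14.
(x,y)=(1,0): 2·1+3·0=2≤5, 1·1+1·0=1≤9, objective 9.
No feasible integer point exceeds 18.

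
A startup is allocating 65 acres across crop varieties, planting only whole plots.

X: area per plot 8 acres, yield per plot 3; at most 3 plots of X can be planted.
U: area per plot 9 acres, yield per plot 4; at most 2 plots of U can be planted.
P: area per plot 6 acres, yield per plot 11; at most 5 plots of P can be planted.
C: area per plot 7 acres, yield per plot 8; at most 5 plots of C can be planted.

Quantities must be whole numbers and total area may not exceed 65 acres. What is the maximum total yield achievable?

This is a bounded integer knapsack.
5×P and 5×C: area 65 ≤ 65, yield 5·11 + 5·8 = 95.
5×P and 4×C: area 58 ≤ 65, yield 5·11 + 4·8 = 87.
Best is 95.

95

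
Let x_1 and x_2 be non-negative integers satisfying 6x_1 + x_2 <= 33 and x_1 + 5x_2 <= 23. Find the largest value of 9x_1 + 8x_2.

69

Relaxing integrality, the LP optimum is 73.03 at (x_1,x_2) = (4.9, 3.62), which is not an integer point.
(x_1,x_2)=(5,3): 6·5+1·3=33≤33, 1·5+5·3=20≤23, objective 69.
(x_1,x_2)=(5,2): 6·5+1·2=32≤33, 1·5+5·2=15≤23, objective 61.
(x_1,x_2)=(4,3): 6·4+1·3=27≤33, 1·4+5·3=19≤23, objective 60.
(x_1,x_2)=(3,4): 6·3+1·4=22≤33, 1·3+5·4=23≤23, objective 59.
Maximum is 69 at (x_1,x_2)=(5,3).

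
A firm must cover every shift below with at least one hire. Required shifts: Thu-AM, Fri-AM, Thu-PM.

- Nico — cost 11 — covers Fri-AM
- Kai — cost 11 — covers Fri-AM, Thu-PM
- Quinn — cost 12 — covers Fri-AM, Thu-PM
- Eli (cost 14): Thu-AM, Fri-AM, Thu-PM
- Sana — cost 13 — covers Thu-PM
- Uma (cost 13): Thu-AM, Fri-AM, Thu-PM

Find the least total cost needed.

Uma alone covers Thu-AM, Fri-AM, Thu-PM — every shift.
Total cost: 13.
No cover costs less than 13.

13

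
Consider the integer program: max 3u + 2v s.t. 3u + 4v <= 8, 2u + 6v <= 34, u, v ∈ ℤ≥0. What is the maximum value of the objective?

The continuous relaxation peaks at (2.67, 0) with value 8.00; rounding to a feasible lattice point costs some objective.
(u,v)=(2,0) is feasible, giving 6.
(u,v)=(1,1) is feasible, giving 5.
(u,v)=(1,0) is feasible, giving 3.
No feasible integer point exceeds 6.

6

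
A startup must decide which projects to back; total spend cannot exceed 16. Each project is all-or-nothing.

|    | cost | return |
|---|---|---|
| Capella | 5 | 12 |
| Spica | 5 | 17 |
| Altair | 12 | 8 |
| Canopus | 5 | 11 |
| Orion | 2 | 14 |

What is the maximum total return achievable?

43

Allowing fractional choices, the relaxed optimum would be about 51.8, but projects are indivisible.
Spica + Canopus + Orion: cost 5 + 5 + 2 = 12 ≤ 16, return 17 + 11 + 14 = 42.
Capella + Spica + Canopus: cost 5 + 5 + 5 = 15 ≤ 16, return 12 + 17 + 11 = 40.
Capella + Spica + Orion: cost 5 + 5 + 2 = 12 ≤ 16, return 12 + 17 + 14 = 43.
Best is Capella, Spica, and Orion with total return 43.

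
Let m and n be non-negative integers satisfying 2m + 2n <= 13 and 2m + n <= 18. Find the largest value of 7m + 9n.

(m,n)=(0,6) is feasible, giving 54.
(m,n)=(1,5) is feasible, giving 52.
The best lattice point is (0,6), giving 54.

54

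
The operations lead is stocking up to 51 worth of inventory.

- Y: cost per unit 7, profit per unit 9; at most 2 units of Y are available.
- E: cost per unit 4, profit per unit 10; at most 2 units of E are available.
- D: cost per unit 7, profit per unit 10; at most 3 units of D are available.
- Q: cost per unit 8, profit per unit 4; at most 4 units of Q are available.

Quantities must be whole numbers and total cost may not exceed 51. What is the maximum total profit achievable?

72

2×Y, 2×E, 3×D, and 1×Q: cost 51 ≤ 51, profit 2·9 + 2·10 + 3·10 + 1·4 = 72.
2×Y, 2×E, and 3×D: cost 43 ≤ 51, profit 2·9 + 2·10 + 3·10 = 68.
Best is 72.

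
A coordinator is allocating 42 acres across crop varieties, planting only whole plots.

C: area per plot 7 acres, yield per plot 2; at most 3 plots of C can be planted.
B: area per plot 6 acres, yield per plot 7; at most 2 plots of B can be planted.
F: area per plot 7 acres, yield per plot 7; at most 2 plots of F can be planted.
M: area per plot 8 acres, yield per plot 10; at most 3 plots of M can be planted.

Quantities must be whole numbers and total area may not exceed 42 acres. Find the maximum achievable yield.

2×F and 3×M: area 38 ≤ 42, yield 2·7 + 3·10 = 44.
2×B, 2×F, and 2×M: area 42 ≤ 42, yield 2·7 + 2·7 + 2·10 = 48.
Best is 48.

48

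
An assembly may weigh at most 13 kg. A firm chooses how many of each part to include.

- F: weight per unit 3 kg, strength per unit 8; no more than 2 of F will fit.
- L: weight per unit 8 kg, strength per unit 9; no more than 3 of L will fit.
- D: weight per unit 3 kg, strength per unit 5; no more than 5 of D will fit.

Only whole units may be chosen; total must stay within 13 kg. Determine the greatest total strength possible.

26

F has the best ratio (8/3); taking only F gives at most 2×8 = 16 (stopped by the supply cap of 2).
Mixing does better — 2×F and 2×D: weight 12 ≤ 13, strength 2·8 + 2·5 = 26.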